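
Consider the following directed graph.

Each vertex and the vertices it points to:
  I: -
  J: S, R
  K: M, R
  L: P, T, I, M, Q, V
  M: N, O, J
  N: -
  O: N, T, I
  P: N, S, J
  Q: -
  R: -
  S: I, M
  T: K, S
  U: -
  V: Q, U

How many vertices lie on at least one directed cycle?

A vertex is on a directed cycle iff it belongs to a strongly connected component of size ≥ 2 (or has a self-loop).
The vertices on cycles are {J, K, M, O, S, T} — 6 in total.

6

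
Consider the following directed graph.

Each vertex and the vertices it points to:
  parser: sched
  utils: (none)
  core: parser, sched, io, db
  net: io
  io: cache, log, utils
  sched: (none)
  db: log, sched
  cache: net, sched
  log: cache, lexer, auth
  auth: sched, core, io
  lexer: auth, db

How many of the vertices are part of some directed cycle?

A vertex is on a directed cycle iff it belongs to a strongly connected component of size ≥ 2 (or has a self-loop).
The vertices on cycles are {db, io, log, net, auth, core, cache, lexer} — 8 in total.

8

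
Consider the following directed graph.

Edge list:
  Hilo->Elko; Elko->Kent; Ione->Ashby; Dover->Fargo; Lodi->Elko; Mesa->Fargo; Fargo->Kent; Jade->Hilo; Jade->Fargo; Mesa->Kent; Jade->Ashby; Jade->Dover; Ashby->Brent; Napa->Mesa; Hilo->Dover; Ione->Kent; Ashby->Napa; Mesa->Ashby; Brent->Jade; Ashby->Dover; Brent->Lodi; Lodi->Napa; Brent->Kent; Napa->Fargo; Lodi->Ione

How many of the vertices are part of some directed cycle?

A vertex is on a directed cycle iff it belongs to a strongly connected component of size ≥ 2 (or has a self-loop).
The vertices on cycles are {Ione, Jade, Lodi, Mesa, Napa, Ashby, Brent} — 7 in total.

7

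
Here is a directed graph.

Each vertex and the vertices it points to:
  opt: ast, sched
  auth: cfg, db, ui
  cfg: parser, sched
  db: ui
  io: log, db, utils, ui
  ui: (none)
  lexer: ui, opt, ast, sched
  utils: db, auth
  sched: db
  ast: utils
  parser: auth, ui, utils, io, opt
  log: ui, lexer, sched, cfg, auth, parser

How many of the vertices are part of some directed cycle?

A vertex is on a directed cycle iff it belongs to a strongly connected component of size ≥ 2 (or has a self-loop).
The vertices on cycles are {io, ast, cfg, log, opt, auth, lexer, utils, parser} — 9 in total.

9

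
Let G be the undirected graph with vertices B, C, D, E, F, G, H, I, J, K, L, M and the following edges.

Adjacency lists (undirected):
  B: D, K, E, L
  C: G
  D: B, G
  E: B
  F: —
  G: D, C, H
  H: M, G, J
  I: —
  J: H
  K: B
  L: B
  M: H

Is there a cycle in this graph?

DFS, tracking each vertex's parent; an edge to a visited non-parent vertex closes a cycle.
Start from I:
visit I (parent –)
visit B (parent –)
  visit D (parent B)
    D–B: parent, skip
    visit G (parent D)
      G–D: parent, skip
      visit C (parent G)
        C–G: parent, skip
      visit H (parent G)
        visit M (parent H)
          M–H: parent, skip
        H–G: parent, skip
        visit J (parent H)
          J–H: parent, skip
  visit K (parent B)
    K–B: parent, skip
  visit E (parent B)
    E–B: parent, skip
  visit L (parent B)
    L–B: parent, skip
visit F (parent –)
No non-parent visited neighbor found — the graph is a forest.

No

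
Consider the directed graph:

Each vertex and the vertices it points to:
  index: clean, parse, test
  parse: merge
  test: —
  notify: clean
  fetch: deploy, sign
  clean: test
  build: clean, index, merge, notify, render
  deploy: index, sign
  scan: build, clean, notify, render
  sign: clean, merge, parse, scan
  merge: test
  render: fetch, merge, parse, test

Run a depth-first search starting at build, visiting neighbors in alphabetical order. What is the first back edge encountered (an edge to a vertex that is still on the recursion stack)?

DFS from build (visiting neighbors in alphabetical order); mark gray on enter, black on exit:
build gray
  clean gray
    test gray
    test black
  clean black
  index gray
    index→clean: clean black — skip
    parse gray
      merge gray
        merge→test: test black — skip
      merge black
    parse black
    index→test: test black — skip
  index black
  build→merge: merge black — skip
  notify gray
    notify→clean: clean black — skip
  notify black
  render gray
    fetch gray
      deploy gray
        deploy→index: index black — skip
        sign gray
          sign→clean: clean black — skip
          sign→merge: merge black — skip
          sign→parse: parse black — skip
          scan gray
            scan→build: build is gray → back edge
First back edge: scan → build.

scan→build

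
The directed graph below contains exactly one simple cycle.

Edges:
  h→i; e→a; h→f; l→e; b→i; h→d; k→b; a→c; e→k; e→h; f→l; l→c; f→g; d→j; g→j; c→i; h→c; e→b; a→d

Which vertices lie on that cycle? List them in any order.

e, f, h, l

DFS with gray/black marking from e:
e gray
  b gray
    i gray
    i black
  b black
  k gray
    k→b: b black — skip
  k black
  h gray
    c gray
      c→i: i black — skip
    c black
    f gray
      g gray
        j gray
        j black
      g black
      l gray
        l→c: c black — skip
        l→e: e is gray → back edge
Back edge closes the cycle e → h → f → l → e; its vertices are {e, f, h, l}.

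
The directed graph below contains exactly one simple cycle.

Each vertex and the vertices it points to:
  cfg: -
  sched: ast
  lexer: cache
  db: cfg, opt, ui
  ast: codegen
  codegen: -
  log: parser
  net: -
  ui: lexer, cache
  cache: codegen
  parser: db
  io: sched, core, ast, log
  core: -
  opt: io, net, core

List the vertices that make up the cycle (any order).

DFS with gray/black marking from db:
db gray
  cfg gray
  cfg black
  opt gray
    io gray
      sched gray
        ast gray
          codegen gray
          codegen black
        ast black
      sched black
      core gray
      core black
      io→ast: ast black — skip
      log gray
        parser gray
          parser→db: db is gray → back edge
Back edge closes the cycle db → opt → io → log → parser → db; its vertices are {db, io, log, opt, parser}.

db, io, log, opt, parser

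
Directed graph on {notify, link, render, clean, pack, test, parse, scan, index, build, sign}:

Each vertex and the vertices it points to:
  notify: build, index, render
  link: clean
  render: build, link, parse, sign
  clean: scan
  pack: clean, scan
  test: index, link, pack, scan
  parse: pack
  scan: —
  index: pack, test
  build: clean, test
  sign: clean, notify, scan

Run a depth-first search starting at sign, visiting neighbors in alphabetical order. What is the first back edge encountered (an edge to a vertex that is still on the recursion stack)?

index→test

DFS from sign (visiting neighbors in alphabetical order); mark gray on enter, black on exit:
sign gray
  clean gray
    scan gray
    scan black
  clean black
  notify gray
    build gray
      build→clean: clean black — skip
      test gray
        index gray
          pack gray
            pack→clean: clean black — skip
            pack→scan: scan black — skip
          pack black
          index→test: test is gray → back edge
First back edge: index → test.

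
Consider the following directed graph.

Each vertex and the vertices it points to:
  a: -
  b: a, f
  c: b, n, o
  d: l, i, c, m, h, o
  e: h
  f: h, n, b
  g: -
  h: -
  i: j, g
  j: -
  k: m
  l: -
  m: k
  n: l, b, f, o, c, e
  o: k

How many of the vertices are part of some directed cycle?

6

A vertex is on a directed cycle iff it belongs to a strongly connected component of size ≥ 2 (or has a self-loop).
The vertices on cycles are {b, c, f, k, m, n} — 6 in total.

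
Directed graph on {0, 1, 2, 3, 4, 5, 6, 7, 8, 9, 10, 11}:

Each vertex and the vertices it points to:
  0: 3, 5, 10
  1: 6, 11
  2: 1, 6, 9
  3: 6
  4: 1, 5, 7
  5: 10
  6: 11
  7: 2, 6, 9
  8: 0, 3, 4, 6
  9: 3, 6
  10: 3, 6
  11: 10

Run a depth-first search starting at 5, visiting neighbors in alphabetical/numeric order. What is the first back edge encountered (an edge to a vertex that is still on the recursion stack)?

DFS from 5 (visiting neighbors in alphabetical/numeric order); mark gray on enter, black on exit:
5 gray
  10 gray
    3 gray
      6 gray
        11 gray
          11→10: 10 is gray → back edge
First back edge: 11 → 10.

11->10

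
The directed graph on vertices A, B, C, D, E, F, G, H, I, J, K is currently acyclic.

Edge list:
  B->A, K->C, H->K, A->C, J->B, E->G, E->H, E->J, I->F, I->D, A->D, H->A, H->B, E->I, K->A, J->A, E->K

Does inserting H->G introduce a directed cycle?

No

Adding H→G creates a cycle iff G can already reach H.
Explore from G: no path reaches H. The graph stays acyclic.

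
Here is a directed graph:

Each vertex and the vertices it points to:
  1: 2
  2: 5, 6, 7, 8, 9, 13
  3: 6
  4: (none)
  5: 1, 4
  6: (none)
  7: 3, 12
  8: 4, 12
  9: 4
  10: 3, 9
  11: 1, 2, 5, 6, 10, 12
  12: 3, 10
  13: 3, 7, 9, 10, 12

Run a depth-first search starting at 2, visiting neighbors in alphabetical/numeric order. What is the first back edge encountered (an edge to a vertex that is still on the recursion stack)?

DFS from 2 (visiting neighbors in alphabetical/numeric order); mark gray on enter, black on exit:
2 gray
  5 gray
    1 gray
      1→2: 2 is gray → back edge
First back edge: 1 → 2.

1→2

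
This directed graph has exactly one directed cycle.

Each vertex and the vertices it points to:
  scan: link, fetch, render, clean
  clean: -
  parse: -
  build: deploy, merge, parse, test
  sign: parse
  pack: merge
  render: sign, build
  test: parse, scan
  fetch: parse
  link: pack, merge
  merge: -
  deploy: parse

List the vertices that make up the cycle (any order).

scan, test, build, render

DFS with gray/black marking from scan:
scan gray
  link gray
    pack gray
      merge gray
      merge black
    pack black
    link→merge: merge black — skip
  link black
  fetch gray
    parse gray
    parse black
  fetch black
  render gray
    sign gray
      sign→parse: parse black — skip
    sign black
    build gray
      deploy gray
        deploy→parse: parse black — skip
      deploy black
      build→merge: merge black — skip
      build→parse: parse black — skip
      test gray
        test→parse: parse black — skip
        test→scan: scan is gray → back edge
Back edge closes the cycle scan → render → build → test → scan; its vertices are {scan, test, build, render}.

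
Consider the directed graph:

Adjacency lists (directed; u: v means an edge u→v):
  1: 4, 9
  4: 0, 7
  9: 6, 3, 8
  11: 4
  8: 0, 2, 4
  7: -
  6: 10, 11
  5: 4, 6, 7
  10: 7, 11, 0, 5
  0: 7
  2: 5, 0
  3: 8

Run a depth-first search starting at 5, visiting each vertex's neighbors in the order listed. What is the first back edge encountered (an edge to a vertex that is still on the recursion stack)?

DFS from 5 (visiting each vertex's neighbors in the order listed); mark gray on enter, black on exit:
5 gray
  4 gray
    0 gray
      7 gray
      7 black
    0 black
    4→7: 7 black — skip
  4 black
  6 gray
    10 gray
      10→7: 7 black — skip
      11 gray
        11→4: 4 black — skip
      11 black
      10→0: 0 black — skip
      10→5: 5 is gray → back edge
First back edge: 10 → 5.

10→5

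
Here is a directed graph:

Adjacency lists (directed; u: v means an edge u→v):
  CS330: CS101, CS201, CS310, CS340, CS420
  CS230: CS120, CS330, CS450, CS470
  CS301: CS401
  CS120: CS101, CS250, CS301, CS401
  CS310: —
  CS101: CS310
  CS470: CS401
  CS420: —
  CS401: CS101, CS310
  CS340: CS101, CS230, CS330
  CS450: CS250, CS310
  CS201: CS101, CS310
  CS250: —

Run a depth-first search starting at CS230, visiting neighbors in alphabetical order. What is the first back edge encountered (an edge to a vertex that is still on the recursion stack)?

CS340->CS230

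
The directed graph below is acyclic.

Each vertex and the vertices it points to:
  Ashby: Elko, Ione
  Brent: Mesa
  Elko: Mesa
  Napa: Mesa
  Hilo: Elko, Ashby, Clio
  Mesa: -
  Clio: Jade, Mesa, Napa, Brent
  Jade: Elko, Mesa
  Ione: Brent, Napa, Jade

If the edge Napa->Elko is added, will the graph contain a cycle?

Adding Napa→Elko creates a cycle iff Elko can already reach Napa.
Explore from Elko: no path reaches Napa. The graph stays acyclic.

No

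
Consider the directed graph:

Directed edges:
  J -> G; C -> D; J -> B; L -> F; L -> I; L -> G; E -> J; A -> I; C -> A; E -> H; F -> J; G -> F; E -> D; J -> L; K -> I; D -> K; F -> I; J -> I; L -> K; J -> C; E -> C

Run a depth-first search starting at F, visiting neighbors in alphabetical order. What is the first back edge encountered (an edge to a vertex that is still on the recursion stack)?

G->F

DFS from F (visiting neighbors in alphabetical order); mark gray on enter, black on exit:
F gray
  I gray
  I black
  J gray
    B gray
    B black
    C gray
      A gray
        A→I: I black — skip
      A black
      D gray
        K gray
          K→I: I black — skip
        K black
      D black
    C black
    G gray
      G→F: F is gray → back edge
First back edge: G → F.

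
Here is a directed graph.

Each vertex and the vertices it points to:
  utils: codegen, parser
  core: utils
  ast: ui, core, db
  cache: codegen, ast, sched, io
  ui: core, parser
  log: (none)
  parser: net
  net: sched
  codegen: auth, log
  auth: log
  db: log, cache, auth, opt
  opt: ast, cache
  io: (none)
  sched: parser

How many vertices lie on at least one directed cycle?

7

A vertex is on a directed cycle iff it belongs to a strongly connected component of size ≥ 2 (or has a self-loop).
The vertices on cycles are {db, ast, net, opt, cache, sched, parser} — 7 in total.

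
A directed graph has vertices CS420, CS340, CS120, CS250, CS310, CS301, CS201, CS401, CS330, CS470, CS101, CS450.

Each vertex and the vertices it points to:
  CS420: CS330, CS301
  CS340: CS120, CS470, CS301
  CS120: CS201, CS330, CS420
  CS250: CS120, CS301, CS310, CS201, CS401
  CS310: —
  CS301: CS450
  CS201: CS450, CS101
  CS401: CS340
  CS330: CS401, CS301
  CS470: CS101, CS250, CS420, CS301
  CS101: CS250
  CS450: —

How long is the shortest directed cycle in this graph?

3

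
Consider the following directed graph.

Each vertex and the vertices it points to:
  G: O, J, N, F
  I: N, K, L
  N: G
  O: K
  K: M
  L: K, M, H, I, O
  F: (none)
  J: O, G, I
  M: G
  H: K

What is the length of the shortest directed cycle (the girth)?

For each vertex v, BFS finds the shortest path from v back to v.
The shortest such closed walk is J → G → J, length 2.

2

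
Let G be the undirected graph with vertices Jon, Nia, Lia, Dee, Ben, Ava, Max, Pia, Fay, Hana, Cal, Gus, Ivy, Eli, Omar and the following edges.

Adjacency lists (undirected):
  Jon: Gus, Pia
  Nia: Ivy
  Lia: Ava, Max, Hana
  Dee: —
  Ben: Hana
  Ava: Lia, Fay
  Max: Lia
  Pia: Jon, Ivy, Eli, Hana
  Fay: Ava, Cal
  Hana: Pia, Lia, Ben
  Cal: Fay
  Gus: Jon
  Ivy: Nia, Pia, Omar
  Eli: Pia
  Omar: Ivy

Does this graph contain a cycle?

No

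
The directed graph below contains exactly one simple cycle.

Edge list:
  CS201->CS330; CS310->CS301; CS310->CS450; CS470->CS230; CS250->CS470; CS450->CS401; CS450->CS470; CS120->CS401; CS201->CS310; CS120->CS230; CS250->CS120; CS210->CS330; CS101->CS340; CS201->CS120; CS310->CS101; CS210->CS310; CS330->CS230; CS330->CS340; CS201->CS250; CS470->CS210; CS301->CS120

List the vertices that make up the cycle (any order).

CS210, CS310, CS450, CS470

DFS with gray/black marking from CS310:
CS310 gray
  CS301 gray
    CS120 gray
      CS230 gray
      CS230 black
      CS401 gray
      CS401 black
    CS120 black
  CS301 black
  CS450 gray
    CS450→CS401: CS401 black — skip
    CS470 gray
      CS470→CS230: CS230 black — skip
      CS210 gray
        CS210→CS310: CS310 is gray → back edge
Back edge closes the cycle CS310 → CS450 → CS470 → CS210 → CS310; its vertices are {CS210, CS310, CS450, CS470}.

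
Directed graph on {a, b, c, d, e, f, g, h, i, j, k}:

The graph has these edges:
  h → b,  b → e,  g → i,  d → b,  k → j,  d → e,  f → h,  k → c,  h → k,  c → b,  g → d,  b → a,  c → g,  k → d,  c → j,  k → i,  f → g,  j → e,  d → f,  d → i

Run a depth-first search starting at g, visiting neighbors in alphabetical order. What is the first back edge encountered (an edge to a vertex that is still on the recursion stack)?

f->g

DFS from g (visiting neighbors in alphabetical order); mark gray on enter, black on exit:
g gray
  d gray
    b gray
      a gray
      a black
      e gray
      e black
    b black
    d→e: e black — skip
    f gray
      f→g: g is gray → back edge
First back edge: f → g.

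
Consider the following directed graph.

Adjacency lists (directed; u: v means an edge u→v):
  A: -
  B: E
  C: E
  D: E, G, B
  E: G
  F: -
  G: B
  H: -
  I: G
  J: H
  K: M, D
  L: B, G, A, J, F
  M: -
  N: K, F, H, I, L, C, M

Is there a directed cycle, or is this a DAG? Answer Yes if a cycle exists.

DFS with white/gray/black marking, starting from I:
I gray
  G gray
    B gray
      E gray
        E→G: G is gray → back edge
Back edge found, so a cycle exists: G → B → E → G.

Yes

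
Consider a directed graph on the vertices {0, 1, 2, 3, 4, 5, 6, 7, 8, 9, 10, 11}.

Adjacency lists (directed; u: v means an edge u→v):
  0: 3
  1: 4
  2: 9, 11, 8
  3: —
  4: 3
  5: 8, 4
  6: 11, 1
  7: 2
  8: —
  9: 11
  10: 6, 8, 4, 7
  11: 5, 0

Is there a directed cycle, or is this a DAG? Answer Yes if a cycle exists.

No

DFS with white/gray/black marking, starting from 10:
10 gray
  6 gray
    11 gray
      5 gray
        8 gray
        8 black
        4 gray
          3 gray
          3 black
        4 black
      5 black
      0 gray
        0→3: 3 black — skip
      0 black
    11 black
    1 gray
      1→4: 4 black — skip
    1 black
  6 black
  10→8: 8 black — skip
  10→4: 4 black — skip
  7 gray
    2 gray
      9 gray
        9→11: 11 black — skip
      9 black
      2→11: 11 black — skip
      2→8: 8 black — skip
    2 black
  7 black
10 black
Every edge goes to a white or black vertex — no back edge, so the graph is acyclic.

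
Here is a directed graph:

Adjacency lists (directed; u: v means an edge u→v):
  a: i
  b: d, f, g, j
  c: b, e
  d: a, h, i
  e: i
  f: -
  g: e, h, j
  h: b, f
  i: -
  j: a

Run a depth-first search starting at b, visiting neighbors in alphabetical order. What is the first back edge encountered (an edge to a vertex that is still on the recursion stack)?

DFS from b (visiting neighbors in alphabetical order); mark gray on enter, black on exit:
b gray
  d gray
    a gray
      i gray
      i black
    a black
    h gray
      h→b: b is gray → back edge
First back edge: h → b.

h→b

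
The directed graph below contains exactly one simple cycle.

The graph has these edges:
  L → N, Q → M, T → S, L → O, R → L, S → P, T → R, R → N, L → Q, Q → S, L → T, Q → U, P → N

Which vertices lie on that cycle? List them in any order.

DFS with gray/black marking from R:
R gray
  N gray
  N black
  L gray
    O gray
    O black
    L→N: N black — skip
    Q gray
      S gray
        P gray
          P→N: N black — skip
        P black
      S black
      U gray
      U black
      M gray
      M black
    Q black
    T gray
      T→S: S black — skip
      T→R: R is gray → back edge
Back edge closes the cycle R → L → T → R; its vertices are {L, R, T}.

L, R, T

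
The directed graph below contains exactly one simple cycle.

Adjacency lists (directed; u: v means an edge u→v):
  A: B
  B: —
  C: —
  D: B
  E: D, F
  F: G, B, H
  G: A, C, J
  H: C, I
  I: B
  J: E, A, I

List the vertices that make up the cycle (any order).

E, F, G, J

DFS with gray/black marking from E:
E gray
  D gray
    B gray
    B black
  D black
  F gray
    G gray
      A gray
        A→B: B black — skip
      A black
      C gray
      C black
      J gray
        J→E: E is gray → back edge
Back edge closes the cycle E → F → G → J → E; its vertices are {E, F, G, J}.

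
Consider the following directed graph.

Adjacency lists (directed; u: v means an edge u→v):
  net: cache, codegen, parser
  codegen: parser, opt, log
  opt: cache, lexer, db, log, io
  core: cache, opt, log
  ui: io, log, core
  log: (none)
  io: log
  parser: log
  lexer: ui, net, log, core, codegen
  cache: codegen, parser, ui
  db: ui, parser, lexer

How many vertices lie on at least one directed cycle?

A vertex is on a directed cycle iff it belongs to a strongly connected component of size ≥ 2 (or has a self-loop).
The vertices on cycles are {db, ui, net, opt, core, cache, lexer, codegen} — 8 in total.

8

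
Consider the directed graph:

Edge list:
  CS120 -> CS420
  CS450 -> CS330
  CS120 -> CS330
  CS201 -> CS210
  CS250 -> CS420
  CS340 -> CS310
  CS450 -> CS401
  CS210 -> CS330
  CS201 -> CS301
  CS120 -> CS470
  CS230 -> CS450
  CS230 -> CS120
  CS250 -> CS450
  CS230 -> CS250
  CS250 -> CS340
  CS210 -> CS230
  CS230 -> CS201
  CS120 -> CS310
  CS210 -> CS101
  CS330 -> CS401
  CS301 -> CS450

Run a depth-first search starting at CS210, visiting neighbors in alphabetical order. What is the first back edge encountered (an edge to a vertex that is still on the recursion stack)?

DFS from CS210 (visiting neighbors in alphabetical order); mark gray on enter, black on exit:
CS210 gray
  CS101 gray
  CS101 black
  CS230 gray
    CS120 gray
      CS310 gray
      CS310 black
      CS330 gray
        CS401 gray
        CS401 black
      CS330 black
      CS420 gray
      CS420 black
      CS470 gray
      CS470 black
    CS120 black
    CS201 gray
      CS201→CS210: CS210 is gray → back edge
First back edge: CS201 → CS210.

CS201->CS210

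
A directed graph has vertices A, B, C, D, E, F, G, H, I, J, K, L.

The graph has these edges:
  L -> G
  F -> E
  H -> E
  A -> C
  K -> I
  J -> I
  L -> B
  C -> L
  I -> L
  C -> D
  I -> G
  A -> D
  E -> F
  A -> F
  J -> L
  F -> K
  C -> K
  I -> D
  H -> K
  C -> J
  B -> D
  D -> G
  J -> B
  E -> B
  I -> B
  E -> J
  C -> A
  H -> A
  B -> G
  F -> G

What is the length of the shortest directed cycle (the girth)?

2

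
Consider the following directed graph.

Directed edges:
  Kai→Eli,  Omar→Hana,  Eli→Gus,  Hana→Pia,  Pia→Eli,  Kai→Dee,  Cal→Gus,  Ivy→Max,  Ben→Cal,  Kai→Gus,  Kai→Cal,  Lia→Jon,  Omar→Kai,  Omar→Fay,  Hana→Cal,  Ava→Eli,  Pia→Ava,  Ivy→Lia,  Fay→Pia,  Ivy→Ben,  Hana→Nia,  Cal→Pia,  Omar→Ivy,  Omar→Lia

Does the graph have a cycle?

DFS with white/gray/black marking, starting from Lia:
Lia gray
  Jon gray
  Jon black
Lia black
Ivy gray
  Max gray
  Max black
  Ivy→Lia: Lia black — skip
  Ben gray
    Cal gray
      Pia gray
        Ava gray
          Eli gray
            Gus gray
            Gus black
          Eli black
        Ava black
        Pia→Eli: Eli black — skip
      Pia black
      Cal→Gus: Gus black — skip
    Cal black
  Ben black
Ivy black
Nia gray
Nia black
Fay gray
  Fay→Pia: Pia black — skip
Fay black
Kai gray
  Kai→Gus: Gus black — skip
  Kai→Eli: Eli black — skip
  Kai→Cal: Cal black — skip
  Dee gray
  Dee black
Kai black
Omar gray
  Omar→Kai: Kai black — skip
  Omar→Lia: Lia black — skip
  Hana gray
    Hana→Nia: Nia black — skip
    Hana→Cal: Cal black — skip
    Hana→Pia: Pia black — skip
  Hana black
  Omar→Fay: Fay black — skip
  Omar→Ivy: Ivy black — skip
Omar black
Every edge goes to a white or black vertex — no back edge, so the graph is acyclic.

No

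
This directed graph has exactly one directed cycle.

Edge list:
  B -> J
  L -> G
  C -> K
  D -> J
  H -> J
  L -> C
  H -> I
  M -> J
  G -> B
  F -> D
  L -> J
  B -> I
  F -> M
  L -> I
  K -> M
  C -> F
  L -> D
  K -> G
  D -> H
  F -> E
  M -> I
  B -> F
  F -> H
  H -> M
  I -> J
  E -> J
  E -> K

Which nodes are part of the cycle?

DFS with gray/black marking from G:
G gray
  B gray
    J gray
    J black
    F gray
      H gray
        M gray
          I gray
            I→J: J black — skip
          I black
          M→J: J black — skip
        M black
        H→J: J black — skip
        H→I: I black — skip
      H black
      E gray
        E→J: J black — skip
        K gray
          K→G: G is gray → back edge
Back edge closes the cycle G → B → F → E → K → G; its vertices are {B, E, F, G, K}.

B, E, F, G, K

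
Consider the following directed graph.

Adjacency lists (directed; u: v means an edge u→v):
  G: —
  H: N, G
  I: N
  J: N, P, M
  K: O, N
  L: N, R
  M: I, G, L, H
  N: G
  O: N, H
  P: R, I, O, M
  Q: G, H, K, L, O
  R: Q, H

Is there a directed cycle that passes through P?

P lies on a cycle iff there is a path from P back to itself.
Exploring from P, it never reaches itself; equivalently, its strongly connected component is a singleton.

No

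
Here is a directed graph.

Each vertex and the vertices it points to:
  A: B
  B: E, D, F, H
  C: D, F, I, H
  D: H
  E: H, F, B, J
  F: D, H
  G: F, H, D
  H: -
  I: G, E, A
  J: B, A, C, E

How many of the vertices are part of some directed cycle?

6

A vertex is on a directed cycle iff it belongs to a strongly connected component of size ≥ 2 (or has a self-loop).
The vertices on cycles are {A, B, C, E, I, J} — 6 in total.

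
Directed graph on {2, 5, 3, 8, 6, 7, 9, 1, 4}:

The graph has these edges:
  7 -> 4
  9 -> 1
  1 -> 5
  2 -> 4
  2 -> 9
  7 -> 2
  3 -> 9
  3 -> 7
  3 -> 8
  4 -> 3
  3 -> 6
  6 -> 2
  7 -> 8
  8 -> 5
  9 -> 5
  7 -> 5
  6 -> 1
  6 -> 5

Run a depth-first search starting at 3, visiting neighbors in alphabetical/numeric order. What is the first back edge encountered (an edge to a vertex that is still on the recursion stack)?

4→3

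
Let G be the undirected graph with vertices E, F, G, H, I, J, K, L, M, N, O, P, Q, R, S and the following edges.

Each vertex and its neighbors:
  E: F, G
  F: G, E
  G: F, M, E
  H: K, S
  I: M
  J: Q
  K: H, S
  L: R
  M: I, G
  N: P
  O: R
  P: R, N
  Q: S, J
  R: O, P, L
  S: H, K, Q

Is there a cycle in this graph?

Yes

DFS, tracking each vertex's parent; an edge to a visited non-parent vertex closes a cycle.
Start from L:
visit L (parent –)
  visit R (parent L)
    visit O (parent R)
      O–R: parent, skip
    visit P (parent R)
      P–R: parent, skip
      visit N (parent P)
        N–P: parent, skip
    R–L: parent, skip
visit E (parent –)
  visit F (parent E)
    visit G (parent F)
      G–F: parent, skip
      visit M (parent G)
        visit I (parent M)
          I–M: parent, skip
        M–G: parent, skip
      G–E: E visited and ≠ parent → cycle
Cycle: E – F – G – E.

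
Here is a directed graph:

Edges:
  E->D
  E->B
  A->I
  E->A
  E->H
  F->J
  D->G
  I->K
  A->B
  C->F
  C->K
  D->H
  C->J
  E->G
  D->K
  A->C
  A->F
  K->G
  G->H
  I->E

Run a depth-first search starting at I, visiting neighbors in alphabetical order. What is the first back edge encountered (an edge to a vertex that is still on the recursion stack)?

A→I

DFS from I (visiting neighbors in alphabetical order); mark gray on enter, black on exit:
I gray
  E gray
    A gray
      B gray
      B black
      C gray
        F gray
          J gray
          J black
        F black
        C→J: J black — skip
        K gray
          G gray
            H gray
            H black
          G black
        K black
      C black
      A→F: F black — skip
      A→I: I is gray → back edge
First back edge: A → I.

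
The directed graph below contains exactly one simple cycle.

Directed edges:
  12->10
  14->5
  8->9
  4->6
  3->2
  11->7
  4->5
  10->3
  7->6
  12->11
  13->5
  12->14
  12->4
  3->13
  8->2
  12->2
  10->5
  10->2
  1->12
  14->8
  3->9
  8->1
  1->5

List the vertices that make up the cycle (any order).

1, 8, 12, 14

DFS with gray/black marking from 1:
1 gray
  12 gray
    11 gray
      7 gray
        6 gray
        6 black
      7 black
    11 black
    4 gray
      5 gray
      5 black
      4→6: 6 black — skip
    4 black
    14 gray
      8 gray
        9 gray
        9 black
        8→1: 1 is gray → back edge
Back edge closes the cycle 1 → 12 → 14 → 8 → 1; its vertices are {1, 8, 12, 14}.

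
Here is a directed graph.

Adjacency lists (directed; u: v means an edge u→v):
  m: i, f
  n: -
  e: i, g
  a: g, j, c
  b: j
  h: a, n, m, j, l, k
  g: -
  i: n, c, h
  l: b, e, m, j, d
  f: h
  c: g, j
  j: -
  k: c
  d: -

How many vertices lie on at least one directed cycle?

6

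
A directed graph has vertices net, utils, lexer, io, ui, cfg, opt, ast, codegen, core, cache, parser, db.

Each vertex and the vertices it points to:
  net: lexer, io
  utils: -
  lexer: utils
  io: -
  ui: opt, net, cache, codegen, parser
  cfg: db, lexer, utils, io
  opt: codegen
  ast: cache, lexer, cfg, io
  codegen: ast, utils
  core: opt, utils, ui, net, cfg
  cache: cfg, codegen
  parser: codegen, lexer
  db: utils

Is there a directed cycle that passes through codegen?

Yes

codegen is on a cycle iff codegen can reach itself via ≥1 edge.
codegen → ast → cache → codegen — yes.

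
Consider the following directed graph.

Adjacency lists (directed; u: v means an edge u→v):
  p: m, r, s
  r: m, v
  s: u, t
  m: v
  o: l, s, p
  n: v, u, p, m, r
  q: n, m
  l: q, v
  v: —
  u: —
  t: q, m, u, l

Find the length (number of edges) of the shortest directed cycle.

5

For each vertex v, BFS finds the shortest path from v back to v.
The shortest such closed walk is p → s → t → q → n → p, length 5.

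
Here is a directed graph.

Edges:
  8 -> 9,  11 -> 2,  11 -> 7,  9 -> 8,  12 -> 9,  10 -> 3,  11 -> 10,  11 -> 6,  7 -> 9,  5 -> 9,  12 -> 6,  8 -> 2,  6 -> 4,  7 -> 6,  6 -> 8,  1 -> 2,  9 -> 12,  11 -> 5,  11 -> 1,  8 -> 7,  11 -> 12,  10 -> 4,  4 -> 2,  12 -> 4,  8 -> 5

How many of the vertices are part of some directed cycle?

A vertex is on a directed cycle iff it belongs to a strongly connected component of size ≥ 2 (or has a self-loop).
The vertices on cycles are {5, 6, 7, 8, 9, 12} — 6 in total.

6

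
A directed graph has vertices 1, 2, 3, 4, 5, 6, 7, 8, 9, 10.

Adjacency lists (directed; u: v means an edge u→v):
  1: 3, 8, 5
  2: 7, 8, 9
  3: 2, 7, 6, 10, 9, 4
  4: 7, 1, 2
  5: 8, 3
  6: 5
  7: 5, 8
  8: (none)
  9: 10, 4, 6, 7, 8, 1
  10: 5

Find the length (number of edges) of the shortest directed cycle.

For each vertex v, BFS finds the shortest path from v back to v.
The shortest such closed walk is 3 → 4 → 1 → 3, length 3.

3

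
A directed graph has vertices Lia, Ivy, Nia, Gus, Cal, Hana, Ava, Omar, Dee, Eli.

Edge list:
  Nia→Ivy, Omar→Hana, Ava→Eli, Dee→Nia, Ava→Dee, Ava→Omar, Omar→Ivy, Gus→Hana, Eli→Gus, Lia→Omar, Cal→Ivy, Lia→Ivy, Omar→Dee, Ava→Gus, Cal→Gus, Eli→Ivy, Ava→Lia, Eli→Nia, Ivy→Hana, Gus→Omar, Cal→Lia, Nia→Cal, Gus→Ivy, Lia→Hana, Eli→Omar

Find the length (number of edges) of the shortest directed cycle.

For each vertex v, BFS finds the shortest path from v back to v.
The shortest such closed walk is Lia → Omar → Dee → Nia → Cal → Lia, length 5.

5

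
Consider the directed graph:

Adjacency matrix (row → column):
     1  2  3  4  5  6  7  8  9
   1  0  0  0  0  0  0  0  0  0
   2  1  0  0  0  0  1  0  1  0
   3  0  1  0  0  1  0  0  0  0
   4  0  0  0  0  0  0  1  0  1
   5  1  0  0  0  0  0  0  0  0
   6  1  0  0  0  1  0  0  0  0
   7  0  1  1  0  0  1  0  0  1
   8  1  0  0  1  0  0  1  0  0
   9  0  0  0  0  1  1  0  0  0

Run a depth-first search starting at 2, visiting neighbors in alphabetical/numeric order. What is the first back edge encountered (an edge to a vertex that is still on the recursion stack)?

DFS from 2 (visiting neighbors in alphabetical/numeric order); mark gray on enter, black on exit:
2 gray
  1 gray
  1 black
  6 gray
    6→1: 1 black — skip
    5 gray
      5→1: 1 black — skip
    5 black
  6 black
  8 gray
    8→1: 1 black — skip
    4 gray
      7 gray
        7→2: 2 is gray → back edge
First back edge: 7 → 2.

7->2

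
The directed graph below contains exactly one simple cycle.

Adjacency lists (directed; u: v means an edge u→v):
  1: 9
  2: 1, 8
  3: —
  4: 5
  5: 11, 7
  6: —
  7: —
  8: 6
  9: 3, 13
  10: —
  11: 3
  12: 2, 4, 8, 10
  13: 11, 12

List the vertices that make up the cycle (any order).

DFS with gray/black marking from 13:
13 gray
  11 gray
    3 gray
    3 black
  11 black
  12 gray
    2 gray
      1 gray
        9 gray
          9→3: 3 black — skip
          9→13: 13 is gray → back edge
Back edge closes the cycle 13 → 12 → 2 → 1 → 9 → 13; its vertices are {1, 2, 9, 12, 13}.

1, 2, 9, 12, 13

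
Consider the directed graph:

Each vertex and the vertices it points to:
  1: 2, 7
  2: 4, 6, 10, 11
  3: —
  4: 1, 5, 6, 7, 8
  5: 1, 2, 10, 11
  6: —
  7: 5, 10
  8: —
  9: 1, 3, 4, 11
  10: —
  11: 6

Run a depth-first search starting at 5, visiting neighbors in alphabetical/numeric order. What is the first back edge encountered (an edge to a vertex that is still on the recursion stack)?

DFS from 5 (visiting neighbors in alphabetical/numeric order); mark gray on enter, black on exit:
5 gray
  1 gray
    2 gray
      4 gray
        4→1: 1 is gray → back edge
First back edge: 4 → 1.

4->1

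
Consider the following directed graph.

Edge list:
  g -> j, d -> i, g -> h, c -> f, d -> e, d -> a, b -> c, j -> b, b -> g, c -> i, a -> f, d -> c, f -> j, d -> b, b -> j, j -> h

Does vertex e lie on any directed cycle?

No

e lies on a cycle iff there is a path from e back to itself.
Exploring from e, it never reaches itself; equivalently, its strongly connected component is a singleton.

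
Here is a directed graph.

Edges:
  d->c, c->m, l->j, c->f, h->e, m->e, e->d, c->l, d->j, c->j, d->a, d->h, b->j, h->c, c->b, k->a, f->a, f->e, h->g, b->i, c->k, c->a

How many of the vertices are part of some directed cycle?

6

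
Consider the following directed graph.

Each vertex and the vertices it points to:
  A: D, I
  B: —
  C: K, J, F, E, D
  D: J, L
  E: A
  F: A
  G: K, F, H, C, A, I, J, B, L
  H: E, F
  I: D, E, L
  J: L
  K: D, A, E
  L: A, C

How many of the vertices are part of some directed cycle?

A vertex is on a directed cycle iff it belongs to a strongly connected component of size ≥ 2 (or has a self-loop).
The vertices on cycles are {A, C, D, E, F, I, J, K, L} — 9 in total.

9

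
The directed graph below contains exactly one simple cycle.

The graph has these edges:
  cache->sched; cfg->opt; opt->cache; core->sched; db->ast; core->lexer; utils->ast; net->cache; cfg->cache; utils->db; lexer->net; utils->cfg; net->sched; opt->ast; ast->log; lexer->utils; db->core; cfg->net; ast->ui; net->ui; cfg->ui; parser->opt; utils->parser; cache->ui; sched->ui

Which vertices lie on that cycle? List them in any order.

DFS with gray/black marking from db:
db gray
  core gray
    lexer gray
      utils gray
        cfg gray
          opt gray
            ast gray
              log gray
              log black
              ui gray
              ui black
            ast black
            cache gray
              sched gray
                sched→ui: ui black — skip
              sched black
              cache→ui: ui black — skip
            cache black
          opt black
          cfg→ui: ui black — skip
          net gray
            net→cache: cache black — skip
            net→sched: sched black — skip
            net→ui: ui black — skip
          net black
          cfg→cache: cache black — skip
        cfg black
        utils→ast: ast black — skip
        parser gray
          parser→opt: opt black — skip
        parser black
        utils→db: db is gray → back edge
Back edge closes the cycle db → core → lexer → utils → db; its vertices are {db, core, lexer, utils}.

db, core, lexer, utils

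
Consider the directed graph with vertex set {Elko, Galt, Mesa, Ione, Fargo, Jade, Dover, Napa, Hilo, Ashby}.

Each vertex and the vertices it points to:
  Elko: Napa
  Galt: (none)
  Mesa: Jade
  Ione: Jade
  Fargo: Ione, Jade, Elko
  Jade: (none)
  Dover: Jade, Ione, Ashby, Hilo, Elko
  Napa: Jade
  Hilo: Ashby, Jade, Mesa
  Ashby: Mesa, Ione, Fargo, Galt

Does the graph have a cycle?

DFS with white/gray/black marking, starting from Napa:
Napa gray
  Jade gray
  Jade black
Napa black
Elko gray
  Elko→Napa: Napa black — skip
Elko black
Galt gray
Galt black
Mesa gray
  Mesa→Jade: Jade black — skip
Mesa black
Ione gray
  Ione→Jade: Jade black — skip
Ione black
Fargo gray
  Fargo→Ione: Ione black — skip
  Fargo→Jade: Jade black — skip
  Fargo→Elko: Elko black — skip
Fargo black
Dover gray
  Dover→Jade: Jade black — skip
  Dover→Ione: Ione black — skip
  Ashby gray
    Ashby→Mesa: Mesa black — skip
    Ashby→Ione: Ione black — skip
    Ashby→Fargo: Fargo black — skip
    Ashby→Galt: Galt black — skip
  Ashby black
  Hilo gray
    Hilo→Ashby: Ashby black — skip
    Hilo→Jade: Jade black — skip
    Hilo→Mesa: Mesa black — skip
  Hilo black
  Dover→Elko: Elko black — skip
Dover black
Every edge goes to a white or black vertex — no back edge, so the graph is acyclic.

No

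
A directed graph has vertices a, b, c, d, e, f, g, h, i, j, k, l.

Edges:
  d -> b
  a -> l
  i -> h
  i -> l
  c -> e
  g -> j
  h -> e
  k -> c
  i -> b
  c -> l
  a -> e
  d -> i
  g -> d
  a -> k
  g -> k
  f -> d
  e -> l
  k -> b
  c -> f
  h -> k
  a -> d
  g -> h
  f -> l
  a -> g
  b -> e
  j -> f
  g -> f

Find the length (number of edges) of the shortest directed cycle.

6

For each vertex v, BFS finds the shortest path from v back to v.
The shortest such closed walk is d → i → h → k → c → f → d, length 6.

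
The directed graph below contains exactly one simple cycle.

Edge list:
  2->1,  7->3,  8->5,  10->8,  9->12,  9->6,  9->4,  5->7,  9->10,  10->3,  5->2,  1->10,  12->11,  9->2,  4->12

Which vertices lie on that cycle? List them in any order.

1, 2, 5, 8, 10

DFS with gray/black marking from 10:
10 gray
  8 gray
    5 gray
      7 gray
        3 gray
        3 black
      7 black
      2 gray
        1 gray
          1→10: 10 is gray → back edge
Back edge closes the cycle 10 → 8 → 5 → 2 → 1 → 10; its vertices are {1, 2, 5, 8, 10}.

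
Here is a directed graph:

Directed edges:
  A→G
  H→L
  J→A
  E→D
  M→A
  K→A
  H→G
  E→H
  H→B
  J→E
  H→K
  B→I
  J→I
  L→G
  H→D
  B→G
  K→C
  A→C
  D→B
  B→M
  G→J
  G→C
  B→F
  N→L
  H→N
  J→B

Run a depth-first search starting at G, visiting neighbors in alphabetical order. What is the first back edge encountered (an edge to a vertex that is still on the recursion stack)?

A->G

DFS from G (visiting neighbors in alphabetical order); mark gray on enter, black on exit:
G gray
  C gray
  C black
  J gray
    A gray
      A→C: C black — skip
      A→G: G is gray → back edge
First back edge: A → G.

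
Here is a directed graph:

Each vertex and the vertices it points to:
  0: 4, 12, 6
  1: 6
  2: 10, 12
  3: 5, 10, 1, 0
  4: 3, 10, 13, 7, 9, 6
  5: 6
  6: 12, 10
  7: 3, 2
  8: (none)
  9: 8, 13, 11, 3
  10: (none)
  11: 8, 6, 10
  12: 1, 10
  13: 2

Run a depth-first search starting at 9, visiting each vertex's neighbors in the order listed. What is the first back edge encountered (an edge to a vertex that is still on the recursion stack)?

6→12

DFS from 9 (visiting each vertex's neighbors in the order listed); mark gray on enter, black on exit:
9 gray
  8 gray
  8 black
  13 gray
    2 gray
      10 gray
      10 black
      12 gray
        1 gray
          6 gray
            6→12: 12 is gray → back edge
First back edge: 6 → 12.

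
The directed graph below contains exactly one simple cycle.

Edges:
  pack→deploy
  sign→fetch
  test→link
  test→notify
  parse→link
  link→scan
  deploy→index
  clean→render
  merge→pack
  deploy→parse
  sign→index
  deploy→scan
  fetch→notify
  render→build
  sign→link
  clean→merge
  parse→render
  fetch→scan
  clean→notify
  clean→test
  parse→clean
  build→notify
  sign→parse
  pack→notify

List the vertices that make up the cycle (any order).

pack, clean, merge, parse, deploy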